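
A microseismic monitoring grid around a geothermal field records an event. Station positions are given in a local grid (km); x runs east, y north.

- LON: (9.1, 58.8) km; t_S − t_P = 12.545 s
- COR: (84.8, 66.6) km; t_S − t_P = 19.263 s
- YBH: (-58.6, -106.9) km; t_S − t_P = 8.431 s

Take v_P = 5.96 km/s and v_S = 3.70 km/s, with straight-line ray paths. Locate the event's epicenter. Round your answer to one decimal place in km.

-78.2 km east, -27.0 km north

Distance from S−P lag: d = Δt · v_P v_S / (v_P − v_S) = Δt · (5.96·3.70)/(5.96−3.70) ≈ 9.7575·Δt.
So d_LON = 122.41, d_COR = 187.96, d_YBH = 82.27 km.
Circle about each station: (x − 9.1)² + (y − 58.8)² = 122.41²; (x − 84.8)² + (y − 66.6)² = 187.96²; (x + 58.6)² + (y + 106.9)² = 82.27².
Subtracting the LON equation from the COR and YBH equations removes the quadratic terms:
151.4 x + 15.6 y = -12258.40
-135.4 x − 331.4 y = 19537.18
Solving the 2×2 system: x ≈ -78.2, y ≈ -27.0 km.
Check against LON (with the unrounded x, y): √((x − 9.1)²+(y − 58.8)²) = 122.40 ≈ 122.41 km. ✓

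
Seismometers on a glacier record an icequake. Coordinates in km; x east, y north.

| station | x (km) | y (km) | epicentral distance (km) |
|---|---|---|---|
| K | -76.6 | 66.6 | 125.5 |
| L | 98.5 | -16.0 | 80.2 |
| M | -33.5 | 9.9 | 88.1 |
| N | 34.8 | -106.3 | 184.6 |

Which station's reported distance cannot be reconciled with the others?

N

Solve using three stations at a time. Using K, L, M (subtract circle equations pairwise → linear system) gives (x, y) ≈ (47.0, 45.4).
Distances from that point to each station vs reported:
  K: calculated 125.4 vs reported 125.5 → residual 0.1 km
  L: calculated 80.1 vs reported 80.2 → residual 0.1 km
  M: calculated 88.0 vs reported 88.1 → residual 0.1 km
  N: calculated 152.2 vs reported 184.6 → residual 32.4 km
K, L, M are mutually consistent (residuals ≈ 0); N is off by 32.4 km.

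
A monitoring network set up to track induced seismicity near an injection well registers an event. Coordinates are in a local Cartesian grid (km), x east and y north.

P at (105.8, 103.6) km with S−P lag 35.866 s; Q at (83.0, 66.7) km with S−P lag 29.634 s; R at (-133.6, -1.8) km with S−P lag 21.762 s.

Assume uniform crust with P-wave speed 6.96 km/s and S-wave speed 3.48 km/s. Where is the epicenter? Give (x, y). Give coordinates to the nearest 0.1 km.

Distance from S−P lag: d = Δt · v_P v_S / (v_P − v_S) = Δt · (6.96·3.48)/(6.96−3.48) ≈ 6.9600·Δt.
So d_P = 249.63, d_Q = 206.25, d_R = 151.46 km.
Circle about each station: (x − 105.8)² + (y − 103.6)² = 249.63²; (x − 83.0)² + (y − 66.7)² = 206.25²; (x + 133.6)² + (y + 1.8)² = 151.46².
Subtracting the P equation from the Q and R equations removes the quadratic terms:
-45.6 x − 73.8 y = 9187.36
-478.8 x − 210.8 y = 35300.61
Solving the 2×2 system: x ≈ -26.0, y ≈ -108.4 km.

-26.0 km east, -108.4 km north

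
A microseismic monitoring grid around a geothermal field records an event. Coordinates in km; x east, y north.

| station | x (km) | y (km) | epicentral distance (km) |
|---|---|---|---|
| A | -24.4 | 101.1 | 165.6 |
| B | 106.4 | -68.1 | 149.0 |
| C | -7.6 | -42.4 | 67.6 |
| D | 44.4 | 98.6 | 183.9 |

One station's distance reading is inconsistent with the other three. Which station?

C

Solve using three stations at a time. Using A, B, D (subtract circle equations pairwise → linear system) gives (x, y) ≈ (-42.4, -63.4).
Distances from that point to each station vs reported:
  A: calculated 165.5 vs reported 165.6 → residual 0.1 km
  B: calculated 148.9 vs reported 149.0 → residual 0.1 km
  C: calculated 40.7 vs reported 67.6 → residual 26.9 km
  D: calculated 183.8 vs reported 183.9 → residual 0.1 km
A, B, D are mutually consistent (residuals ≈ 0); C is off by 26.9 km.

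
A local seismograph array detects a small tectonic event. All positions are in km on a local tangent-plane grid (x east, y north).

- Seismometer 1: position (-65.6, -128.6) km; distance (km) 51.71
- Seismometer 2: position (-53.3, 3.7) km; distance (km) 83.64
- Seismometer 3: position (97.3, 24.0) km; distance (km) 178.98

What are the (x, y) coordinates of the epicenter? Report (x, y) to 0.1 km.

Circle about each station: (x + 65.6)² + (y + 128.6)² = 51.71²; (x + 53.3)² + (y − 3.7)² = 83.64²; (x − 97.3)² + (y − 24.0)² = 178.98².
Subtracting pairs of circle equations eliminates x²+y² and gives linear equations (the radical axes):
24.6 x + 264.6 y = -22308.47
325.8 x + 305.2 y = -40157.95
Solving the 2×2 system: x ≈ -48.5, y ≈ -79.8 km.
Check against Seismometer 1 (with the unrounded x, y): √((x + 65.6)²+(y + 128.6)²) = 51.71 ≈ 51.71 km. ✓

(-48.5, -79.8)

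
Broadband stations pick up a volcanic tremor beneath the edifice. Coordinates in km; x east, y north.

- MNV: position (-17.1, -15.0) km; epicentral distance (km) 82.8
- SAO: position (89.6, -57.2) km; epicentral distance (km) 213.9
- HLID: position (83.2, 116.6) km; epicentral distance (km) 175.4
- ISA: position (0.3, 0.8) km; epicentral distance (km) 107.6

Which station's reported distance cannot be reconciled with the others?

MNV

Solve using three stations at a time. Using SAO, HLID, ISA (subtract circle equations pairwise → linear system) gives (x, y) ≈ (-84.9, 66.5).
Distances from that point to each station vs reported:
  MNV: calculated 106.0 vs reported 82.8 → residual 23.2 km
  SAO: calculated 213.9 vs reported 213.9 → residual 0.0 km
  HLID: calculated 175.4 vs reported 175.4 → residual 0.0 km
  ISA: calculated 107.6 vs reported 107.6 → residual 0.0 km
SAO, HLID, ISA are mutually consistent (residuals ≈ 0); MNV is off by 23.2 km.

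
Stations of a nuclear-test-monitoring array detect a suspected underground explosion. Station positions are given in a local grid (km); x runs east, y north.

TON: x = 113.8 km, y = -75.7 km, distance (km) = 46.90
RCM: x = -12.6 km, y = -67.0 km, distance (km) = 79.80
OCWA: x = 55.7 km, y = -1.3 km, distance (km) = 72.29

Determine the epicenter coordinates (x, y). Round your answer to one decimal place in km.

Circle about each station: (x − 113.8)² + (y + 75.7)² = 46.90²; (x + 12.6)² + (y + 67.0)² = 79.80²; (x − 55.7)² + (y + 1.3)² = 72.29².
Subtracting the TON equation from the RCM and OCWA equations removes the quadratic terms:
-252.8 x + 17.4 y = -18201.60
-116.2 x + 148.8 y = -18602.98
Solving the 2×2 system: x ≈ 67.0, y ≈ -72.7 km.

(67.0, -72.7)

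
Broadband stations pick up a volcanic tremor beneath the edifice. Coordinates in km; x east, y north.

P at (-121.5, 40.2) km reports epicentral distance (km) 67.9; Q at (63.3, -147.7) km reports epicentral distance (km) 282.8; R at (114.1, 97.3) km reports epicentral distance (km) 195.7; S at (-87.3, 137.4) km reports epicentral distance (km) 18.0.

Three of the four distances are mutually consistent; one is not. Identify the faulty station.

S

Solve using three stations at a time. Using P, Q, R (subtract circle equations pairwise → linear system) gives (x, y) ≈ (-81.6, 95.2).
Distances from that point to each station vs reported:
  P: calculated 67.9 vs reported 67.9 → residual 0.0 km
  Q: calculated 282.8 vs reported 282.8 → residual 0.0 km
  R: calculated 195.7 vs reported 195.7 → residual 0.0 km
  S: calculated 42.6 vs reported 18.0 → residual 24.6 km
P, Q, R are mutually consistent (residuals ≈ 0); S is off by 24.6 km.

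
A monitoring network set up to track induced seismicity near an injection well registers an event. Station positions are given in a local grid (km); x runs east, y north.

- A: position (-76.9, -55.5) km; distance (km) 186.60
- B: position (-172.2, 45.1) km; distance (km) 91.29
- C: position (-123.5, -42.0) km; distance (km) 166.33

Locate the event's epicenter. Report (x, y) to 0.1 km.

Circle about each station: (x + 76.9)² + (y + 55.5)² = 186.60²; (x + 172.2)² + (y − 45.1)² = 91.29²; (x + 123.5)² + (y + 42.0)² = 166.33².
Subtracting the A equation from the B and C equations removes the quadratic terms:
-190.6 x + 201.2 y = 49178.69
-93.2 x + 27.0 y = 15176.28
Solving the 2×2 system: x ≈ -126.8, y ≈ 124.3 km.
Check against A (with the unrounded x, y): √((x + 76.9)²+(y + 55.5)²) = 186.58 ≈ 186.60 km. ✓

(-126.8, 124.3)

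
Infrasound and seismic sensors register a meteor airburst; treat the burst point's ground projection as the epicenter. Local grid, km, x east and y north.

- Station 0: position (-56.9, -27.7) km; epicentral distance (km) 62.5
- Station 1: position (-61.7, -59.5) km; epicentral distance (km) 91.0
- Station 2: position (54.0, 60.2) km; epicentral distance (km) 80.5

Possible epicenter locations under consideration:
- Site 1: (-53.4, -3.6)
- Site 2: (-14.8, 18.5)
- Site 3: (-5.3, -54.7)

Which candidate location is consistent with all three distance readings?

Site 2

For each candidate, compare |candidate − station| to the reported distance:
Site 1: residuals Station 0 38.1, Station 1 34.5, Station 2 44.4 → max 44.4 km
Site 2: residuals Station 0 0.0, Station 1 0.0, Station 2 0.0 → max 0.0 km
Site 3: residuals Station 0 4.3, Station 1 34.4, Station 2 48.8 → max 48.8 km
Only Site 2 has all residuals ≈ 0.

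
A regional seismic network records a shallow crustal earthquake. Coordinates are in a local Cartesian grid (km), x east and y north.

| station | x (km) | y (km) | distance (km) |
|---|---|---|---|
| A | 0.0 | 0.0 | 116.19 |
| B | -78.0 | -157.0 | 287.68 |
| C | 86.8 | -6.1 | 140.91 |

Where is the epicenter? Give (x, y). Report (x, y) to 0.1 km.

x ≈ 15.1 km, y ≈ 115.2 km

Circle about each station: x² + y² = 116.19²; (x + 78.0)² + (y + 157.0)² = 287.68²; (x − 86.8)² + (y + 6.1)² = 140.91².
Subtracting the A equation from the B and C equations removes the quadratic terms:
-156.0 x − 314.0 y = -38526.67
173.6 x − 12.2 y = 1215.94
Solving the 2×2 system: x ≈ 15.1, y ≈ 115.2 km.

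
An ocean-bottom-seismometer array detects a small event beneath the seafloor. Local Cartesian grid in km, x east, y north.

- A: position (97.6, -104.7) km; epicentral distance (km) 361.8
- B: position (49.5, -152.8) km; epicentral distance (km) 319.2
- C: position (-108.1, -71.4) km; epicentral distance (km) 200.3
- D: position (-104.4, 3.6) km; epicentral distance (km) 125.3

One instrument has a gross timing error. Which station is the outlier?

Solve using three stations at a time. Using B, C, D (subtract circle equations pairwise → linear system) gives (x, y) ≈ (-100.9, 128.6).
Distances from that point to each station vs reported:
  A: calculated 306.4 vs reported 361.8 → residual 55.4 km
  B: calculated 319.1 vs reported 319.2 → residual 0.1 km
  C: calculated 200.2 vs reported 200.3 → residual 0.1 km
  D: calculated 125.1 vs reported 125.3 → residual 0.2 km
B, C, D are mutually consistent (residuals ≈ 0); A is off by 55.4 km.

A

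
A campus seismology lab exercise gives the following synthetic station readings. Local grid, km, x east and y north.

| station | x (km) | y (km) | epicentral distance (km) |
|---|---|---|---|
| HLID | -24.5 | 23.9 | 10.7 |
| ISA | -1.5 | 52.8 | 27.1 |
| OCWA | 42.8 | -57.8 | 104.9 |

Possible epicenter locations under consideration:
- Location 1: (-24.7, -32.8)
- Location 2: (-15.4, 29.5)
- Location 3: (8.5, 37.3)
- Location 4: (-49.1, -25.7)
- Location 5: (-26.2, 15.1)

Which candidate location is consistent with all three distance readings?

For each candidate, compare |candidate − station| to the reported distance:
Location 1: residuals HLID 46.0, ISA 61.6, OCWA 32.9 → max 61.6 km
Location 2: residuals HLID 0.0, ISA 0.0, OCWA 0.0 → max 0.0 km
Location 3: residuals HLID 24.9, ISA 8.7, OCWA 3.8 → max 24.9 km
Location 4: residuals HLID 44.7, ISA 64.7, OCWA 7.6 → max 64.7 km
Location 5: residuals HLID 1.7, ISA 18.0, OCWA 4.5 → max 18.0 km
Only Location 2 has all residuals ≈ 0.

Location 2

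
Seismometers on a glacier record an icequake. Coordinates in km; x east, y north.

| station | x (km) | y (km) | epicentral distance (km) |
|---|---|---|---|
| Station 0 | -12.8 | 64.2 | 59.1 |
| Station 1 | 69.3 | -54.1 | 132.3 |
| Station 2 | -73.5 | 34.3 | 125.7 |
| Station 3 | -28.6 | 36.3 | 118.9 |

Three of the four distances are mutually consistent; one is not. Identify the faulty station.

Solve using three stations at a time. Using Station 0, Station 1, Station 2 (subtract circle equations pairwise → linear system) gives (x, y) ≈ (45.1, 75.9).
Distances from that point to each station vs reported:
  Station 0: calculated 59.1 vs reported 59.1 → residual 0.0 km
  Station 1: calculated 132.3 vs reported 132.3 → residual 0.0 km
  Station 2: calculated 125.7 vs reported 125.7 → residual 0.0 km
  Station 3: calculated 83.7 vs reported 118.9 → residual 35.2 km
Station 0, Station 1, Station 2 are mutually consistent (residuals ≈ 0); Station 3 is off by 35.2 km.

Station 3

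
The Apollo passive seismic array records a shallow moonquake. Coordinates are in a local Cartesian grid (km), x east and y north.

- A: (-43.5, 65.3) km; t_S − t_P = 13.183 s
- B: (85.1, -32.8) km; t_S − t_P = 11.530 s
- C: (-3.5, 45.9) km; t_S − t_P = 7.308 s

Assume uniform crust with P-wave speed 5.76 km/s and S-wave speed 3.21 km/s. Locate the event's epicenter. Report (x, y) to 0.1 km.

Distance from S−P lag: d = Δt · v_P v_S / (v_P − v_S) = Δt · (5.76·3.21)/(5.76−3.21) ≈ 7.2508·Δt.
So d_A = 95.59, d_B = 83.60, d_C = 52.99 km.
Circle about each station: (x + 43.5)² + (y − 65.3)² = 95.59²; (x − 85.1)² + (y + 32.8)² = 83.60²; (x + 3.5)² + (y − 45.9)² = 52.99².
Subtracting the A equation from the B and C equations removes the quadratic terms:
257.2 x − 196.2 y = 4310.00
80.0 x − 38.8 y = 2292.23
Solving the 2×2 system: x ≈ 49.4, y ≈ 42.8 km.

(49.4, 42.8)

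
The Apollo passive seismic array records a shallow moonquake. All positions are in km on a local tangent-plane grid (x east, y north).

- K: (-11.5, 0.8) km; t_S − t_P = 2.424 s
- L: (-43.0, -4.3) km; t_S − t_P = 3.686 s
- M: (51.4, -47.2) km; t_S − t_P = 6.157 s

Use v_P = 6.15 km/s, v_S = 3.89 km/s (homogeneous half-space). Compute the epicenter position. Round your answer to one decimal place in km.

-9.8 km east, -24.8 km north

Distance from S−P lag: d = Δt · v_P v_S / (v_P − v_S) = Δt · (6.15·3.89)/(6.15−3.89) ≈ 10.5856·Δt.
So d_K = 25.66, d_L = 39.02, d_M = 65.18 km.
Circle about each station: (x + 11.5)² + (y − 0.8)² = 25.66²; (x + 43.0)² + (y + 4.3)² = 39.02²; (x − 51.4)² + (y + 47.2)² = 65.18².
Subtracting the K equation from the L and M equations removes the quadratic terms:
-63.0 x − 10.2 y = 870.48
125.8 x − 96.0 y = 1146.91
Solving the 2×2 system: x ≈ -9.8, y ≈ -24.8 km.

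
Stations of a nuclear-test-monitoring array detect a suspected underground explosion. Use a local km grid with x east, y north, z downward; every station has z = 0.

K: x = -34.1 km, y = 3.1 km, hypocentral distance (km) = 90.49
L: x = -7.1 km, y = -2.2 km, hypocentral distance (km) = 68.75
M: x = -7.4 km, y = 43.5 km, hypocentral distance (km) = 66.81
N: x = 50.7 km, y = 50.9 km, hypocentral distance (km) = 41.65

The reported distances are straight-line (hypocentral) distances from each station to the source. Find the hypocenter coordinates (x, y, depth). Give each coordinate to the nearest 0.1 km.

Each station gives a sphere (x−x_i)² + (y−y_i)² + z² = d_i² (stations at z=0).
Subtracting the K sphere from L and M: z² cancels, leaving linear equations in x and y:
54.0 x − 10.6 y = 2344.71
53.4 x + 80.8 y = 4499.45
Solving: x ≈ 48.110, y ≈ 23.891 km (keep extra digits for the depth step; rounded: 48.1, 23.9).
Then from the K sphere: z² = 90.49² − (x + 34.1)² − (y − 3.1)² with x = 48.110, y = 23.891, so z ≈ 31.586 ≈ 31.6 km.

x ≈ 48.1 km, y ≈ 23.9 km, depth ≈ 31.6 km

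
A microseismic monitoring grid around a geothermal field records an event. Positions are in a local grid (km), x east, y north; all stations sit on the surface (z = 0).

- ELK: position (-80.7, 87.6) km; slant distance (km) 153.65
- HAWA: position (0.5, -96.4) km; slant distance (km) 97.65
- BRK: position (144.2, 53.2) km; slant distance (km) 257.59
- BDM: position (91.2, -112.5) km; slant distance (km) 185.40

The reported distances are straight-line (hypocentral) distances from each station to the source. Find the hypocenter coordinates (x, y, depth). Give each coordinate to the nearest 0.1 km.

Each station gives a sphere (x−x_i)² + (y−y_i)² + z² = d_i² (stations at z=0).
Subtracting the ELK sphere from HAWA and BRK: z² cancels, leaving linear equations in x and y:
162.4 x − 368.0 y = 9179.76
449.8 x − 68.8 y = -33306.66
Solving: x ≈ -83.499, y ≈ -61.794 km (keep extra digits for the depth step; rounded: -83.5, -61.8).
Then from the ELK sphere: z² = 153.65² − (x + 80.7)² − (y − 87.6)² with x = -83.499, y = -61.794, so z ≈ 35.804 ≈ 35.8 km.
Check against BDM (with the unrounded solution): distance 185.40 ≈ 185.40 km. ✓

(-83.5, -61.8, 35.8)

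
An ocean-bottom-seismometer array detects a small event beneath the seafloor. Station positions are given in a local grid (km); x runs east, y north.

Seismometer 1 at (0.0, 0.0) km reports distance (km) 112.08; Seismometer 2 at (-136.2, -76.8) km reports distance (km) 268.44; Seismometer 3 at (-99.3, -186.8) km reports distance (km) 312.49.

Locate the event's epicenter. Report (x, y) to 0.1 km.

96.8 km east, 56.5 km north

Circle about each station: x² + y² = 112.08²; (x + 136.2)² + (y + 76.8)² = 268.44²; (x + 99.3)² + (y + 186.8)² = 312.49².
Subtracting the Seismometer 1 equation from the Seismometer 2 and Seismometer 3 equations removes the quadratic terms:
-272.4 x − 153.6 y = -35049.43
-198.6 x − 373.6 y = -40333.34
Solving the 2×2 system: x ≈ 96.8, y ≈ 56.5 km.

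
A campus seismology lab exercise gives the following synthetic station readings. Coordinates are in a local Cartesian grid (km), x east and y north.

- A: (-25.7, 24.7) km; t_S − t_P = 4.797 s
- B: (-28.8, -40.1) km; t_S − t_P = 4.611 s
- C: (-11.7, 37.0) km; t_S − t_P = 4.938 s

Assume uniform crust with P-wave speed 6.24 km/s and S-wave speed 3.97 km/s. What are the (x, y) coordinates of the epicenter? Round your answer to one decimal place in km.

(12.4, -11.2)

Distance from S−P lag: d = Δt · v_P v_S / (v_P − v_S) = Δt · (6.24·3.97)/(6.24−3.97) ≈ 10.9131·Δt.
So d_A = 52.35, d_B = 50.32, d_C = 53.89 km.
Circle about each station: (x + 25.7)² + (y − 24.7)² = 52.35²; (x + 28.8)² + (y + 40.1)² = 50.32²; (x + 11.7)² + (y − 37.0)² = 53.89².
Subtracting the A equation from the B and C equations removes the quadratic terms:
-6.2 x − 129.6 y = 1375.29
28.0 x + 24.6 y = 71.70
Solving the 2×2 system: x ≈ 12.4, y ≈ -11.2 km.
Check against A (with the unrounded x, y): √((x + 25.7)²+(y − 24.7)²) = 52.36 ≈ 52.35 km. ✓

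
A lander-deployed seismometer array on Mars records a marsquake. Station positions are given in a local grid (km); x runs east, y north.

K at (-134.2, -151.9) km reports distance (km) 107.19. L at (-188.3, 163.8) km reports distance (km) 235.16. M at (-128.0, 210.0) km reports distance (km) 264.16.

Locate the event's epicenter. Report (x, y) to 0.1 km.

-95.1 km east, -52.1 km north

Circle about each station: (x + 134.2)² + (y + 151.9)² = 107.19²; (x + 188.3)² + (y − 163.8)² = 235.16²; (x + 128.0)² + (y − 210.0)² = 264.16².
Subtracting the K equation from the L and M equations removes the quadratic terms:
-108.2 x + 631.4 y = -22606.45
12.4 x + 723.8 y = -38890.06
Solving the 2×2 system: x ≈ -95.1, y ≈ -52.1 km.
Check against K (with the unrounded x, y): √((x + 134.2)²+(y + 151.9)²) = 107.18 ≈ 107.19 km. ✓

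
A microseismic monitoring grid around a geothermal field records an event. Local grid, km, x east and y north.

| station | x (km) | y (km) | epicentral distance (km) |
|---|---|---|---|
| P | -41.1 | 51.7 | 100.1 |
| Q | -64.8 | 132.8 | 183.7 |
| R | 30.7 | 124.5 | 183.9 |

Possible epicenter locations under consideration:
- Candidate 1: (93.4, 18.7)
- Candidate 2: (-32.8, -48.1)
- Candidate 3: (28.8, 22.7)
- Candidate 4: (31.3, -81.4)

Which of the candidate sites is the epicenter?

For each candidate, compare |candidate − station| to the reported distance:
Candidate 1: residuals P 38.4, Q 11.4, R 60.9 → max 60.9 km
Candidate 2: residuals P 0.0, Q 0.0, R 0.0 → max 0.0 km
Candidate 3: residuals P 24.4, Q 39.2, R 82.1 → max 82.1 km
Candidate 4: residuals P 51.4, Q 51.1, R 22.0 → max 51.4 km
Only Candidate 2 has all residuals ≈ 0.

Candidate 2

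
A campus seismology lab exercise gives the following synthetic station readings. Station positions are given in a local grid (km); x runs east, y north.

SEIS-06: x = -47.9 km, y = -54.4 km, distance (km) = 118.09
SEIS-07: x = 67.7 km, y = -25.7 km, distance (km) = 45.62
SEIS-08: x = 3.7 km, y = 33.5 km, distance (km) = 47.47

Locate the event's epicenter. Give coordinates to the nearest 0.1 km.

(47.5, 15.2)

Circle about each station: (x + 47.9)² + (y + 54.4)² = 118.09²; (x − 67.7)² + (y + 25.7)² = 45.62²; (x − 3.7)² + (y − 33.5)² = 47.47².
Subtracting pairs of circle equations eliminates x²+y² and gives linear equations (the radical axes):
231.2 x + 57.4 y = 11854.07
103.2 x + 175.8 y = 7574.02
Solving the 2×2 system: x ≈ 47.5, y ≈ 15.2 km.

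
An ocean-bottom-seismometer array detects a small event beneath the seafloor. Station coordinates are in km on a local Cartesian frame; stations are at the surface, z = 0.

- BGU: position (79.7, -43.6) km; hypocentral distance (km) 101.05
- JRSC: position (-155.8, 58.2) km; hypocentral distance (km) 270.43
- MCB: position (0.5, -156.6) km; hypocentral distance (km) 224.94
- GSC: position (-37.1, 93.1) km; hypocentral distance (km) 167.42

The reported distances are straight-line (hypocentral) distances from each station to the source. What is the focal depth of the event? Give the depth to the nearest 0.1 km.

61.3 km

Each station gives a sphere (x−x_i)² + (y−y_i)² + z² = d_i² (stations at z=0).
Subtracting the BGU sphere from JRSC and MCB: z² cancels, leaving linear equations in x and y:
-471.0 x + 203.6 y = -43513.45
-158.4 x − 226.0 y = -24116.14
Solving: x ≈ 106.305, y ≈ 32.201 km (keep extra digits for the depth step; rounded: 106.3, 32.2).
Then from the BGU sphere: z² = 101.05² − (x − 79.7)² − (y + 43.6)² with x = 106.305, y = 32.201, so z ≈ 61.298 ≈ 61.3 km.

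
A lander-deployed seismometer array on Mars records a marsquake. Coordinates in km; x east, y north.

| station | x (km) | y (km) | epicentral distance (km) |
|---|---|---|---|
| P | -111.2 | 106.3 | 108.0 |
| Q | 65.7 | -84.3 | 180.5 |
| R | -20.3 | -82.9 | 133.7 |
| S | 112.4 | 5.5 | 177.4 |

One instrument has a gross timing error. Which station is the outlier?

P

Solve using three stations at a time. Using Q, R, S (subtract circle equations pairwise → linear system) gives (x, y) ≈ (-60.7, 44.7).
Distances from that point to each station vs reported:
  P: calculated 79.7 vs reported 108.0 → residual 28.3 km
  Q: calculated 180.6 vs reported 180.5 → residual 0.1 km
  R: calculated 133.8 vs reported 133.7 → residual 0.1 km
  S: calculated 177.5 vs reported 177.4 → residual 0.1 km
Q, R, S are mutually consistent (residuals ≈ 0); P is off by 28.3 km.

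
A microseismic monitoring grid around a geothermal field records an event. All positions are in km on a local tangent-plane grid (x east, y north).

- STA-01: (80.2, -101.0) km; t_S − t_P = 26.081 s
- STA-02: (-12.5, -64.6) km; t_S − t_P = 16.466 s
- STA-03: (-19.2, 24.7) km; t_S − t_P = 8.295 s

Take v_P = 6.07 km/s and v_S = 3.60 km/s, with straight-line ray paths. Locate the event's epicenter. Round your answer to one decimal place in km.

x ≈ -81.3 km, y ≈ 63.8 km

Distance from S−P lag: d = Δt · v_P v_S / (v_P − v_S) = Δt · (6.07·3.60)/(6.07−3.60) ≈ 8.8470·Δt.
So d_STA-01 = 230.74, d_STA-02 = 145.67, d_STA-03 = 73.39 km.
Circle about each station: (x − 80.2)² + (y + 101.0)² = 230.74²; (x + 12.5)² + (y + 64.6)² = 145.67²; (x + 19.2)² + (y − 24.7)² = 73.39².
Subtracting the STA-01 equation from the STA-02 and STA-03 equations removes the quadratic terms:
-185.4 x + 72.8 y = 19717.57
-198.8 x + 251.4 y = 32200.55
Solving the 2×2 system: x ≈ -81.3, y ≈ 63.8 km.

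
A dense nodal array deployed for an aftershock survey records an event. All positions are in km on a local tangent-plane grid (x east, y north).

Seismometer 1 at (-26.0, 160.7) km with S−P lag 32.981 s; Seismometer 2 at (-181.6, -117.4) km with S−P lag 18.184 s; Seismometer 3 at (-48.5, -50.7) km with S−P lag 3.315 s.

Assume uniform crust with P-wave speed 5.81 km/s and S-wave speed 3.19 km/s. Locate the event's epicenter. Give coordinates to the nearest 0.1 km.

Distance from S−P lag: d = Δt · v_P v_S / (v_P − v_S) = Δt · (5.81·3.19)/(5.81−3.19) ≈ 7.0740·Δt.
So d_Seismometer 1 = 233.31, d_Seismometer 2 = 128.63, d_Seismometer 3 = 23.45 km.
Circle about each station: (x + 26.0)² + (y − 160.7)² = 233.31²; (x + 181.6)² + (y + 117.4)² = 128.63²; (x + 48.5)² + (y + 50.7)² = 23.45².
Subtracting pairs of circle equations eliminates x²+y² and gives linear equations (the radical axes):
-311.2 x − 556.2 y = 58148.71
-45.0 x − 422.8 y = 32305.90
Solving the 2×2 system: x ≈ -62.1, y ≈ -69.8 km.

(-62.1, -69.8)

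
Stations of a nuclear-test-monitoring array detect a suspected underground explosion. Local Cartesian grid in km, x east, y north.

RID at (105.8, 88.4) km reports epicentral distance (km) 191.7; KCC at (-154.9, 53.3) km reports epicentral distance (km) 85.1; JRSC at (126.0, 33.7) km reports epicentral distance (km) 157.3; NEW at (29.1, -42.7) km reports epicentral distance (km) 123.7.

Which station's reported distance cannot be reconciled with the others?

JRSC

Solve using three stations at a time. Using RID, KCC, NEW (subtract circle equations pairwise → linear system) gives (x, y) ≈ (-74.9, 24.3).
Distances from that point to each station vs reported:
  RID: calculated 191.7 vs reported 191.7 → residual 0.0 km
  KCC: calculated 85.1 vs reported 85.1 → residual 0.0 km
  JRSC: calculated 201.1 vs reported 157.3 → residual 43.8 km
  NEW: calculated 123.7 vs reported 123.7 → residual 0.0 km
RID, KCC, NEW are mutually consistent (residuals ≈ 0); JRSC is off by 43.8 km.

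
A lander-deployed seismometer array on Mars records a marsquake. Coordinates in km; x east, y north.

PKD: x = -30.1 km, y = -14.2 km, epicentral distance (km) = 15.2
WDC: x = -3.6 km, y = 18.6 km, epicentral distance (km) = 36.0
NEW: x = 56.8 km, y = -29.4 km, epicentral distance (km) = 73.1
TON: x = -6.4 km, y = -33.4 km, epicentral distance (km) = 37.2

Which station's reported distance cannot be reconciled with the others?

Solve using three stations at a time. Using PKD, WDC, NEW (subtract circle equations pairwise → linear system) gives (x, y) ≈ (-15.0, -15.6).
Distances from that point to each station vs reported:
  PKD: calculated 15.2 vs reported 15.2 → residual 0.0 km
  WDC: calculated 36.0 vs reported 36.0 → residual 0.0 km
  NEW: calculated 73.1 vs reported 73.1 → residual 0.0 km
  TON: calculated 19.8 vs reported 37.2 → residual 17.4 km
PKD, WDC, NEW are mutually consistent (residuals ≈ 0); TON is off by 17.4 km.

TON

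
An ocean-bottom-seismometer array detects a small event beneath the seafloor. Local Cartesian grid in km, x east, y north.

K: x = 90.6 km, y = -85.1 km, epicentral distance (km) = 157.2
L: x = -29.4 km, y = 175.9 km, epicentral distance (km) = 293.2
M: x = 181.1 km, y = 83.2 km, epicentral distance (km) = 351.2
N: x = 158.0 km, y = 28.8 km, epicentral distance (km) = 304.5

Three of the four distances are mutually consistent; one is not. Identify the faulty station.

Solve using three stations at a time. Using L, M, N (subtract circle equations pairwise → linear system) gives (x, y) ≈ (-115.9, -104.2).
Distances from that point to each station vs reported:
  K: calculated 207.4 vs reported 157.2 → residual 50.2 km
  L: calculated 293.2 vs reported 293.2 → residual 0.0 km
  M: calculated 351.2 vs reported 351.2 → residual 0.0 km
  N: calculated 304.5 vs reported 304.5 → residual 0.0 km
L, M, N are mutually consistent (residuals ≈ 0); K is off by 50.2 km.

K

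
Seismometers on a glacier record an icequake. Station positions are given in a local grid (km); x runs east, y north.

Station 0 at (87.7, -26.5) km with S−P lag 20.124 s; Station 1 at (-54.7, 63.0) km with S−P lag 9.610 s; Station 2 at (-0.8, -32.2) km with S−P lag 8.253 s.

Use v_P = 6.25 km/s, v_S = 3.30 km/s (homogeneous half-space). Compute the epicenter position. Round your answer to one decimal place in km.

x ≈ -51.2 km, y ≈ -4.1 km

Distance from S−P lag: d = Δt · v_P v_S / (v_P − v_S) = Δt · (6.25·3.30)/(6.25−3.30) ≈ 6.9915·Δt.
So d_Station 0 = 140.70, d_Station 1 = 67.19, d_Station 2 = 57.70 km.
Circle about each station: (x − 87.7)² + (y + 26.5)² = 140.70²; (x + 54.7)² + (y − 63.0)² = 67.19²; (x + 0.8)² + (y + 32.2)² = 57.70².
Subtracting the Station 0 equation from the Station 1 and Station 2 equations removes the quadratic terms:
-284.8 x + 179.0 y = 13849.54
-177.0 x − 11.4 y = 9111.14
Solving the 2×2 system: x ≈ -51.2, y ≈ -4.1 km.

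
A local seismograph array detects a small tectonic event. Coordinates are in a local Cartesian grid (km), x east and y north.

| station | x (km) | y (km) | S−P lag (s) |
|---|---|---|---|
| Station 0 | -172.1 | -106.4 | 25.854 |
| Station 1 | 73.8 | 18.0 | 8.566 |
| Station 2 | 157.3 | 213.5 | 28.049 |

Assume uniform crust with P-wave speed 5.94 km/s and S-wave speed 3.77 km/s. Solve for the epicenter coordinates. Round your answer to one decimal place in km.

Distance from S−P lag: d = Δt · v_P v_S / (v_P − v_S) = Δt · (5.94·3.77)/(5.94−3.77) ≈ 10.3197·Δt.
So d_Station 0 = 266.81, d_Station 1 = 88.40, d_Station 2 = 289.46 km.
Circle about each station: (x + 172.1)² + (y + 106.4)² = 266.81²; (x − 73.8)² + (y − 18.0)² = 88.40²; (x − 157.3)² + (y − 213.5)² = 289.46².
Subtracting pairs of circle equations eliminates x²+y² and gives linear equations (the radical axes):
491.8 x + 248.8 y = 28204.09
658.8 x + 639.8 y = 16786.65
Solving the 2×2 system: x ≈ 92.0, y ≈ -68.5 km.

92.0 km east, -68.5 km north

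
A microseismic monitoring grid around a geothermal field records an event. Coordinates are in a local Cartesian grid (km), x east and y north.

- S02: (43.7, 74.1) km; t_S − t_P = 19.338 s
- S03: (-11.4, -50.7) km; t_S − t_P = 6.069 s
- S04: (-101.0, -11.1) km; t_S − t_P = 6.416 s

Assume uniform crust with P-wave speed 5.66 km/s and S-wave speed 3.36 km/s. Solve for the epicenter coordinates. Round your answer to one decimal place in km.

(-61.4, -46.4)

Distance from S−P lag: d = Δt · v_P v_S / (v_P − v_S) = Δt · (5.66·3.36)/(5.66−3.36) ≈ 8.2685·Δt.
So d_S02 = 159.90, d_S03 = 50.18, d_S04 = 53.05 km.
Circle about each station: (x − 43.7)² + (y − 74.1)² = 159.90²; (x + 11.4)² + (y + 50.7)² = 50.18²; (x + 101.0)² + (y + 11.1)² = 53.05².
Subtracting the S02 equation from the S03 and S04 equations removes the quadratic terms:
-110.2 x − 249.6 y = 18349.93
-289.4 x − 170.4 y = 25677.42
Solving the 2×2 system: x ≈ -61.4, y ≈ -46.4 km.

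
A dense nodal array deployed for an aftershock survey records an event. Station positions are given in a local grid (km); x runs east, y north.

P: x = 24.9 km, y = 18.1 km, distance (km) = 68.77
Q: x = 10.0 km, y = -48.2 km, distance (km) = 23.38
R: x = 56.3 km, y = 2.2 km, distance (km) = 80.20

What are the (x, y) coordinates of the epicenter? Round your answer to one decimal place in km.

Circle about each station: (x − 24.9)² + (y − 18.1)² = 68.77²; (x − 10.0)² + (y + 48.2)² = 23.38²; (x − 56.3)² + (y − 2.2)² = 80.20².
Subtracting pairs of circle equations eliminates x²+y² and gives linear equations (the radical axes):
-29.8 x − 132.6 y = 5658.31
62.8 x − 31.8 y = 524.18
Solving the 2×2 system: x ≈ -11.9, y ≈ -40.0 km.

x ≈ -11.9 km, y ≈ -40.0 km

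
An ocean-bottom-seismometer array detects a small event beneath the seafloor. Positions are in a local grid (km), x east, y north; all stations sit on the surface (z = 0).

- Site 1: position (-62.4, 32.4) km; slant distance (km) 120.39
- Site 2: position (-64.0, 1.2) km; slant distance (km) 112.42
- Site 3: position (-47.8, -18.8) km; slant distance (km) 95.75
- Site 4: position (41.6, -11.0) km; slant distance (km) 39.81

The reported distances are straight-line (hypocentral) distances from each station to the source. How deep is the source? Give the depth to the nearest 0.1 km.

39.1 km

Each station gives a sphere (x−x_i)² + (y−y_i)² + z² = d_i² (stations at z=0).
Subtracting the Site 1 sphere from Site 2 and Site 3: z² cancels, leaving linear equations in x and y:
-3.2 x − 62.4 y = 1009.42
29.2 x − 102.4 y = 3020.45
Solving: x ≈ 39.591, y ≈ -18.207 km (keep extra digits for the depth step; rounded: 39.6, -18.2).
Then from the Site 1 sphere: z² = 120.39² − (x + 62.4)² − (y − 32.4)² with x = 39.591, y = -18.207, so z ≈ 39.122 ≈ 39.1 km.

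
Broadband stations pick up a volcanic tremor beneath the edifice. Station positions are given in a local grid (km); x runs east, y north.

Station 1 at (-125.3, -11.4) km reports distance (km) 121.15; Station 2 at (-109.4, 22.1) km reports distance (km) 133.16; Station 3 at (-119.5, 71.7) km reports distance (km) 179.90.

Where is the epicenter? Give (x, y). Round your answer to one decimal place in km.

(-27.5, -82.9)

Circle about each station: (x + 125.3)² + (y + 11.4)² = 121.15²; (x + 109.4)² + (y − 22.1)² = 133.16²; (x + 119.5)² + (y − 71.7)² = 179.90².
Subtracting the Station 1 equation from the Station 2 and Station 3 equations removes the quadratic terms:
31.8 x + 67.0 y = -6427.54
11.6 x + 166.2 y = -14095.60
Solving the 2×2 system: x ≈ -27.5, y ≈ -82.9 km.
Check against Station 1 (with the unrounded x, y): √((x + 125.3)²+(y + 11.4)²) = 121.17 ≈ 121.15 km. ✓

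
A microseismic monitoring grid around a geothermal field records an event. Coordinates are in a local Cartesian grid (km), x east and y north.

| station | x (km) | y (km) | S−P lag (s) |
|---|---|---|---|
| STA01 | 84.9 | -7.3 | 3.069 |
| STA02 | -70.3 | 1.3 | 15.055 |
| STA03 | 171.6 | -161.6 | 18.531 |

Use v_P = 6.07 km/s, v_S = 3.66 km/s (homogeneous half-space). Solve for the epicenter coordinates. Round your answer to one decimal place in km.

Distance from S−P lag: d = Δt · v_P v_S / (v_P − v_S) = Δt · (6.07·3.66)/(6.07−3.66) ≈ 9.2183·Δt.
So d_STA01 = 28.29, d_STA02 = 138.78, d_STA03 = 170.83 km.
Circle about each station: (x − 84.9)² + (y + 7.3)² = 28.29²; (x + 70.3)² + (y − 1.3)² = 138.78²; (x − 171.6)² + (y + 161.6)² = 170.83².
Subtracting the STA01 equation from the STA02 and STA03 equations removes the quadratic terms:
-310.4 x + 17.2 y = -20777.08
173.4 x − 308.6 y = 19917.26
Solving the 2×2 system: x ≈ 65.4, y ≈ -27.8 km.
Check against STA01 (with the unrounded x, y): √((x − 84.9)²+(y + 7.3)²) = 28.29 ≈ 28.29 km. ✓

x ≈ 65.4 km, y ≈ -27.8 km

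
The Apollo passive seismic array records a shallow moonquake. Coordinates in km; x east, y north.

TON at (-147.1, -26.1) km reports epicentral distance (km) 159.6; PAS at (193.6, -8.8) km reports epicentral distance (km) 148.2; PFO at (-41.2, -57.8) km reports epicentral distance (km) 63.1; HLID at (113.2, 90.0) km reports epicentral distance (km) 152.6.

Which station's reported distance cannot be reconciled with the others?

Solve using three stations at a time. Using TON, PFO, HLID (subtract circle equations pairwise → linear system) gives (x, y) ≈ (12.5, -24.7).
Distances from that point to each station vs reported:
  TON: calculated 159.6 vs reported 159.6 → residual 0.0 km
  PAS: calculated 181.8 vs reported 148.2 → residual 33.6 km
  PFO: calculated 63.1 vs reported 63.1 → residual 0.0 km
  HLID: calculated 152.6 vs reported 152.6 → residual 0.0 km
TON, PFO, HLID are mutually consistent (residuals ≈ 0); PAS is off by 33.6 km.

PAS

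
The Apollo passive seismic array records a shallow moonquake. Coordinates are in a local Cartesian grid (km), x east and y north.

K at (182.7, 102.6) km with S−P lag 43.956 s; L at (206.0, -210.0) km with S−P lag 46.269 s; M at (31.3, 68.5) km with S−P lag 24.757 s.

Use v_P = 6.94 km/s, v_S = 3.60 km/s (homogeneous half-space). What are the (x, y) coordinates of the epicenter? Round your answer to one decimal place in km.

(-104.6, -57.3)

Distance from S−P lag: d = Δt · v_P v_S / (v_P − v_S) = Δt · (6.94·3.60)/(6.94−3.60) ≈ 7.4802·Δt.
So d_K = 328.80, d_L = 346.10, d_M = 185.19 km.
Circle about each station: (x − 182.7)² + (y − 102.6)² = 328.80²; (x − 206.0)² + (y + 210.0)² = 346.10²; (x − 31.3)² + (y − 68.5)² = 185.19².
Subtracting pairs of circle equations eliminates x²+y² and gives linear equations (the radical axes):
46.6 x − 625.2 y = 30954.18
-302.8 x − 68.2 y = 35579.99
Solving the 2×2 system: x ≈ -104.6, y ≈ -57.3 km.
Check against K (with the unrounded x, y): √((x − 182.7)²+(y − 102.6)²) = 328.80 ≈ 328.80 km. ✓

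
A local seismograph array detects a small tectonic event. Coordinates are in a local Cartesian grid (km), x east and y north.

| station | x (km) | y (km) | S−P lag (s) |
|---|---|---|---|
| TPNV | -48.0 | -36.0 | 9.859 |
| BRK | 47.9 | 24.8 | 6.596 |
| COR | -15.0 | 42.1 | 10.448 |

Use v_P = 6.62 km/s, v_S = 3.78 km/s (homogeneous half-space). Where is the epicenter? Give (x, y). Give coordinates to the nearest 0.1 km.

(38.8, -32.6)

Distance from S−P lag: d = Δt · v_P v_S / (v_P − v_S) = Δt · (6.62·3.78)/(6.62−3.78) ≈ 8.8111·Δt.
So d_TPNV = 86.87, d_BRK = 58.12, d_COR = 92.06 km.
Circle about each station: (x + 48.0)² + (y + 36.0)² = 86.87²; (x − 47.9)² + (y − 24.8)² = 58.12²; (x + 15.0)² + (y − 42.1)² = 92.06².
Subtracting the TPNV equation from the BRK and COR equations removes the quadratic terms:
191.8 x + 121.6 y = 3477.91
66.0 x + 156.2 y = -2531.24
Solving the 2×2 system: x ≈ 38.8, y ≈ -32.6 km.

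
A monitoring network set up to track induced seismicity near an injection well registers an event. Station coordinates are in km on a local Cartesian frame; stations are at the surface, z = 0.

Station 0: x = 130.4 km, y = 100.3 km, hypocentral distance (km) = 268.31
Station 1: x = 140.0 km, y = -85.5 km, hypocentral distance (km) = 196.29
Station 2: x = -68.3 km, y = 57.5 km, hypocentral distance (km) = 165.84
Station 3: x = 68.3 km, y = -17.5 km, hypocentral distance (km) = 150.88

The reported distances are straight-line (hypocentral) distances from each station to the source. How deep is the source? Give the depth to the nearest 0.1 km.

depth ≈ 67.8 km

Each station gives a sphere (x−x_i)² + (y−y_i)² + z² = d_i² (stations at z=0).
Subtracting the Station 0 sphere from Station 1 and Station 2: z² cancels, leaving linear equations in x and y:
19.2 x − 371.6 y = 33306.49
-397.4 x − 85.6 y = 25394.24
Solving: x ≈ -44.104, y ≈ -91.909 km (keep extra digits for the depth step; rounded: -44.1, -91.9).
Then from the Station 0 sphere: z² = 268.31² − (x − 130.4)² − (y − 100.3)² with x = -44.104, y = -91.909, so z ≈ 67.781 ≈ 67.8 km.
Check against Station 3 (with the unrounded solution): distance 150.88 ≈ 150.88 km. ✓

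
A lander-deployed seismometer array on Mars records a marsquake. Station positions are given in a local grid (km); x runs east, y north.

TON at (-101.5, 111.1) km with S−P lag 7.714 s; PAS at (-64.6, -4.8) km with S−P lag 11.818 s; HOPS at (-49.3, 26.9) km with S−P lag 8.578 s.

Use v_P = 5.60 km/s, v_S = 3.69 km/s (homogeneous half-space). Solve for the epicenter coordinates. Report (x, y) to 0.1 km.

Distance from S−P lag: d = Δt · v_P v_S / (v_P − v_S) = Δt · (5.60·3.69)/(5.60−3.69) ≈ 10.8188·Δt.
So d_TON = 83.46, d_PAS = 127.86, d_HOPS = 92.80 km.
Circle about each station: (x + 101.5)² + (y − 111.1)² = 83.46²; (x + 64.6)² + (y + 4.8)² = 127.86²; (x + 49.3)² + (y − 26.9)² = 92.80².
Subtracting pairs of circle equations eliminates x²+y² and gives linear equations (the radical axes):
73.8 x − 231.8 y = -27831.87
104.4 x − 168.4 y = -21137.63
Solving the 2×2 system: x ≈ -18.1, y ≈ 114.3 km.

(-18.1, 114.3)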